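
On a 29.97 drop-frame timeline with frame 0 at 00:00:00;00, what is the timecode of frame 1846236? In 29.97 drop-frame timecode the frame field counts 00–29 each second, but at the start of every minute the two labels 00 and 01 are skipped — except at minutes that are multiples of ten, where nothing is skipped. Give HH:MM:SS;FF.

17:06:42;24

Ten DF minutes hold 17982 frames, so frame 1846236 lies in block 102 (frames 1834164–1852145) with 12072 frames into that block.
The block's first minute is 1800 frames and the rest 1798 each; 12072 frames reaches minute 6, so 102 × 18 + 6 × 2 = 1848 labels have been skipped so far.
Adding those back, label number 1846236 + 1848 = 1848084 at 30 labels/s is 61602 s + 24 f = 17 h 6 min 42 s frame 24, i.e. 17:06:42;24.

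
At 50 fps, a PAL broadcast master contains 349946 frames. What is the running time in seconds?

6998.92 seconds

Running time = 349946 / (50) = 6998.92 s.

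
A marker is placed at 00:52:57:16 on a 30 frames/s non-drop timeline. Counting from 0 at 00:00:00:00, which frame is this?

Total seconds to the label: (0 × 3600 + 52 × 60 + 57) = 3177.
Frame index = 3177 × 30 + 16 = 95326.

frame 95326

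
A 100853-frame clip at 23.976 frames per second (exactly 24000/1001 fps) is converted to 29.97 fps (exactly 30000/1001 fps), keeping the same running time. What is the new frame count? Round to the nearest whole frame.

126066 frames

Frames at target rate = 100853 × (30000/1001) / (24000/1001) = 504265/4 ≈ 126066.250.
Nearest whole frame: 126066.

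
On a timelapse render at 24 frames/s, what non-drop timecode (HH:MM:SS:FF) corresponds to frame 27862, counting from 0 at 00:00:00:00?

00:19:20:22

27862 ÷ 24 = 1160 full seconds, remainder 22 frames.
1160 s = 0 h 19 min 20 s.
Timecode: 00:19:20:22.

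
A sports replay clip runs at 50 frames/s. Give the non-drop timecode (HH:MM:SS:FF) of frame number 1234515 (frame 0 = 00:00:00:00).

06:51:30:15

1234515 ÷ 50 = 24690 full seconds, remainder 15 frames.
24690 s = 6 h 51 min 30 s.
Timecode: 06:51:30:15.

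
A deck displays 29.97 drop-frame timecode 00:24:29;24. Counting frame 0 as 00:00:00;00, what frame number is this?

44050

Complete 10-minute blocks: 2, each 17982 frames → 35964.
Remaining 4 whole minutes in the current block: 1800 + 3 × 1798 = 7194 frames.
Within the current minute: 29 × 30 + 24 − 2 = 892 (labels ;00/;01 skipped at this minute). Total = 35964 + 7194 + 892 = 44050.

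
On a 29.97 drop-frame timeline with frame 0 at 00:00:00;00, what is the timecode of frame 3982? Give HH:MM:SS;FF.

00:02:12;26

Each 10-minute DF block holds 10 × 60 × 30 − 9 × 2 = 17982 frames. 3982 ÷ 17982 → 0 full blocks, remainder 3982.
Within the partial block the first minute is 1800 frames and each further minute 1798, so 2 further minute boundaries passed. Total skipped labels = 18 × 0 + 2 × 2 = 4.
Non-drop label index = 3982 + 4 = 3986; at 30 labels/s that is 00:02:12:26, i.e. DF 00:02:12;26.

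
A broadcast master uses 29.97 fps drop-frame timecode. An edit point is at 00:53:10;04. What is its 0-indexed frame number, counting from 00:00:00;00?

As if non-drop at 30 labels/s: (0 × 3600 + 53 × 60 + 10) × 30 + 4 = 95704.
Minute boundaries passed: 53; those not divisible by 10: 53 − 5 = 48; dropped labels = 2 × 48 = 96.
Actual frame index = 95704 − 96 = 95608.

95608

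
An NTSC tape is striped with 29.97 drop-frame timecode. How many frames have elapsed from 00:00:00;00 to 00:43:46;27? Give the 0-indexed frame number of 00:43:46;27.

As if non-drop at 30 labels/s: (0 × 3600 + 43 × 60 + 46) × 30 + 27 = 78807.
Minute boundaries passed: 43; those not divisible by 10: 43 − 4 = 39; dropped labels = 2 × 39 = 78.
Actual frame index = 78807 − 78 = 78729.

78729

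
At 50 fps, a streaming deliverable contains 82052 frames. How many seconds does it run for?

Running time = 82052 / (50) = 1641.04 s.

1641.04 seconds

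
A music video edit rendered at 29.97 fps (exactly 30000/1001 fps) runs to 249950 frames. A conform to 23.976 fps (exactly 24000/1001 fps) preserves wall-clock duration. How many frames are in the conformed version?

199960 frames

Target frames = source frames × (target rate / source rate) = 249950 × (24000/1001)/(30000/1001) = 249950 × 4/5 = 199960.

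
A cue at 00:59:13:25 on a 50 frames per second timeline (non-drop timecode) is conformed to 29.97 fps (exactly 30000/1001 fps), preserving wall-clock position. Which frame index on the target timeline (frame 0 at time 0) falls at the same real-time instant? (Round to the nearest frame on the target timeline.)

frame 106499

Source frame index: (0×3600 + 59×60 + 13) × 50 + 25 = 177675.
Real time: 177675 / (50) = 7107/2 s.
Target frame: (7107/2) × (30000/1001) = 106605000/1001 ≈ 106498.501 → 106499.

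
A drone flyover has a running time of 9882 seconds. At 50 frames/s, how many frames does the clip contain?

494100 frames

Frames = 9882 × 50 = 494100.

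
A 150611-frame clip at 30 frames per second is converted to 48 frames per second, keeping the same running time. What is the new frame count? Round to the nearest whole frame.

240978 frames

Frames at target rate = 150611 × (48) / (30) = 1204888/5 ≈ 240977.600.
Nearest whole frame: 240978.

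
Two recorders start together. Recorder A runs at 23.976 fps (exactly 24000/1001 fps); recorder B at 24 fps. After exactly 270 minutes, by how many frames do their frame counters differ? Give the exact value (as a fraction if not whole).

270 min = 16200 s.
A emits 24000/1001 × 16200 = 388800000/1001 frames; B emits 24 × 16200 = 388800.
Difference = 388800/1001 frames (≈ 388.4116); B is ahead of A.

388800/1001 frames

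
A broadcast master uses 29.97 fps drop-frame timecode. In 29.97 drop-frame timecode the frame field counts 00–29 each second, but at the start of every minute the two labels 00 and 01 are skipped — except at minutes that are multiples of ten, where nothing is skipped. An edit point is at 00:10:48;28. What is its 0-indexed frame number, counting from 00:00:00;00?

Complete 10-minute blocks: 1, each 17982 frames → 17982.
Remaining 0 whole minutes in the current block: 0 frames.
Within the current minute: 48 × 30 + 28 = 1468. Total = 17982 + 0 + 1468 = 19450.

19450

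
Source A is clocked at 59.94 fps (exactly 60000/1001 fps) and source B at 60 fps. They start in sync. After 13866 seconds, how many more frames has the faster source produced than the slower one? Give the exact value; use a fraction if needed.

A emits 60000/1001 × 13866 = 831960000/1001 frames; B emits 60 × 13866 = 831960.
Difference = 831960/1001 frames (≈ 831.1289); B is ahead of A.

831960/1001 frames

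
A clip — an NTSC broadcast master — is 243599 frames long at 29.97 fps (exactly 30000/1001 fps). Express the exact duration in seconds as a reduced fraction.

Running time = 243599 ÷ (30000/1001) = 243599 × 1001/30000 = 243842599/30000 s.

243842599/30000 seconds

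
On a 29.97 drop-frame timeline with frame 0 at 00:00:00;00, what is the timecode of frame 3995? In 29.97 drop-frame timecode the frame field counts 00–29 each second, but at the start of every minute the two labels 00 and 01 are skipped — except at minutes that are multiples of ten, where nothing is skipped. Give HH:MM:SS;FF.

00:02:13;09

Each 10-minute DF block holds 10 × 60 × 30 − 9 × 2 = 17982 frames. 3995 ÷ 17982 → 0 full blocks, remainder 3995.
Within the partial block the first minute is 1800 frames and each further minute 1798, so 2 further minute boundaries passed. Total skipped labels = 18 × 0 + 2 × 2 = 4.
Non-drop label index = 3995 + 4 = 3999; at 30 labels/s that is 00:02:13:09, i.e. DF 00:02:13;09.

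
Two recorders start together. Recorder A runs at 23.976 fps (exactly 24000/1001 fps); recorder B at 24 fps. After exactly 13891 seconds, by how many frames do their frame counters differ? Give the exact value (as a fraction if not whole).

333384/1001 frames

A emits 24000/1001 × 13891 = 333384000/1001 frames; B emits 24 × 13891 = 333384.
Difference = 333384/1001 frames (≈ 333.0509); B is ahead of A.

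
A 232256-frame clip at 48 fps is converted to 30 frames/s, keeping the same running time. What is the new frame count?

Target frames = source frames × (target rate / source rate) = 232256 × (30)/(48) = 232256 × 5/8 = 145160.

145160 frames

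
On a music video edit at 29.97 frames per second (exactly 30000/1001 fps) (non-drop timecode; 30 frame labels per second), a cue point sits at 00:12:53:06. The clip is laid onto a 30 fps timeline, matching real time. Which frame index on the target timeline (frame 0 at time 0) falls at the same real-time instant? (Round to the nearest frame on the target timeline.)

frame 23219

Source frame index: (0×3600 + 12×60 + 53) × 30 + 6 = 23196.
Real time: 23196 / (30000/1001) = 1934933/2500 s.
Target frame: (1934933/2500) × (30) = 5804799/250 ≈ 23219.196 → 23219.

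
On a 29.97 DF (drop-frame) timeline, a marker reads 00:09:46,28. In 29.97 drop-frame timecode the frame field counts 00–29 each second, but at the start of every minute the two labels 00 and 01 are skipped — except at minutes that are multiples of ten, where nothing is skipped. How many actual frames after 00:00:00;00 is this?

17590

As if non-drop at 30 labels/s: (0 × 3600 + 9 × 60 + 46) × 30 + 28 = 17608.
Minute boundaries passed: 9; those not divisible by 10: 9 − 0 = 9; dropped labels = 2 × 9 = 18.
Actual frame index = 17608 − 18 = 17590.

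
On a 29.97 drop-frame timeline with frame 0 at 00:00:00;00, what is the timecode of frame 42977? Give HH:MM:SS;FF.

00:23:53;29

Each 10-minute DF block holds 10 × 60 × 30 − 9 × 2 = 17982 frames. 42977 ÷ 17982 → 2 full blocks, remainder 7013.
Within the partial block the first minute is 1800 frames and each further minute 1798, so 3 further minute boundaries passed. Total skipped labels = 18 × 2 + 2 × 3 = 42.
Non-drop label index = 42977 + 42 = 43019; at 30 labels/s that is 00:23:53:29, i.e. DF 00:23:53;29.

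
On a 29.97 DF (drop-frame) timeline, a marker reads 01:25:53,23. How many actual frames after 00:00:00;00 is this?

154459

As if non-drop at 30 labels/s: (1 × 3600 + 25 × 60 + 53) × 30 + 23 = 154613.
Minute boundaries passed: 85; those not divisible by 10: 85 − 8 = 77; dropped labels = 2 × 77 = 154.
Actual frame index = 154613 − 154 = 154459.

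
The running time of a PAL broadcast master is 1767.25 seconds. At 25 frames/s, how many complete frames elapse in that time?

Frames = 1767.25 × 25 = 176725/4 ≈ 44181.2500.
Complete frames: 44181.

44181 frames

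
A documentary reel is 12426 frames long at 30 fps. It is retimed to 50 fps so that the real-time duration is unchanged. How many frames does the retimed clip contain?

Target frames = source frames × (target rate / source rate) = 12426 × (50)/(30) = 12426 × 5/3 = 20710.

20710 frames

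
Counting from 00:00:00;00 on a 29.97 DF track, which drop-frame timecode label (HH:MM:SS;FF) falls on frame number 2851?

Ten DF minutes hold 17982 frames, so frame 2851 lies in block 0 (frames 0–17981) with 2851 frames into that block.
The block's first minute is 1800 frames and the rest 1798 each; 2851 frames reaches minute 1, so 0 × 18 + 1 × 2 = 2 labels have been skipped so far.
Adding those back, label number 2851 + 2 = 2853 at 30 labels/s is 95 s + 3 f = 0 h 1 min 35 s frame 3, i.e. 00:01:35;03.

00:01:35;03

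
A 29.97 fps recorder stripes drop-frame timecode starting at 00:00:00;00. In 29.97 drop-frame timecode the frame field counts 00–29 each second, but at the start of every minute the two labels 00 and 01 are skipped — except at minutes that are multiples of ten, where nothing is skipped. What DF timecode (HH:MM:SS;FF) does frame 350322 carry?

03:14:49;02

Ten DF minutes hold 17982 frames, so frame 350322 lies in block 19 (frames 341658–359639) with 8664 frames into that block.
The block's first minute is 1800 frames and the rest 1798 each; 8664 frames reaches minute 4, so 19 × 18 + 4 × 2 = 350 labels have been skipped so far.
Adding those back, label number 350322 + 350 = 350672 at 30 labels/s is 11689 s + 2 f = 3 h 14 min 49 s frame 2, i.e. 03:14:49;02.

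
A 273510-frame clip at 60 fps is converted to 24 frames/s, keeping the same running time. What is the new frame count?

Target frames = source frames × (target rate / source rate) = 273510 × (24)/(60) = 273510 × 2/5 = 109404.

109404 frames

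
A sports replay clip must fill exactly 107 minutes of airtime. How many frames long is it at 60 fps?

107 min = 6420 s.
Frames = 6420 × 60 = 385200.

385200 frames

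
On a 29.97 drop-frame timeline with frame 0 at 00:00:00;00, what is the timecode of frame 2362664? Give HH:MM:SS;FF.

Each 10-minute DF block holds 10 × 60 × 30 − 9 × 2 = 17982 frames. 2362664 ÷ 17982 → 131 full blocks, remainder 7022.
Within the partial block the first minute is 1800 frames and each further minute 1798, so 3 further minute boundaries passed. Total skipped labels = 18 × 131 + 2 × 3 = 2364.
Non-drop label index = 2362664 + 2364 = 2365028; at 30 labels/s that is 21:53:54:08, i.e. DF 21:53:54;08.

21:53:54;08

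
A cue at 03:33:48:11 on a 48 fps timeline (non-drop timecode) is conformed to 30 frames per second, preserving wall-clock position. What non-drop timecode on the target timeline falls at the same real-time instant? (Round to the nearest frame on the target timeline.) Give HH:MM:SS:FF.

Source frame index: (3×3600 + 33×60 + 48) × 48 + 11 = 615755.
Real time: 615755 / (48) = 615755/48 s.
Target frame: (615755/48) × (30) = 3078775/8 ≈ 384846.875 → 384847.
At 30 labels/s: frame 384847 → 03:33:48:07.

03:33:48:07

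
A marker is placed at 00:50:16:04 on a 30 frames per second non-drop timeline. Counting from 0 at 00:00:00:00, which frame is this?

Total seconds to the label: (0 × 3600 + 50 × 60 + 16) = 3016.
Frame index = 3016 × 30 + 4 = 90484.

frame 90484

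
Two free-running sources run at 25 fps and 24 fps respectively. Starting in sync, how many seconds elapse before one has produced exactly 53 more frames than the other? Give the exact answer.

53 seconds

The gap grows by |24 − 25| = 1 frame per second.
Time for a 53-frame gap: 53 ÷ (1) = 53 s.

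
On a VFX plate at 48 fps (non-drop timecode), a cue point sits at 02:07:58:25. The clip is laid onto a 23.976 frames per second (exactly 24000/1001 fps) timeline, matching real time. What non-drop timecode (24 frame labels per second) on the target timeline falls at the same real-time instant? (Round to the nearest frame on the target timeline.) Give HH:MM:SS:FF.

Source frame index: (2×3600 + 7×60 + 58) × 48 + 25 = 368569.
Real time: 368569 / (48) = 368569/48 s.
Target frame: (368569/48) × (24000/1001) = 184284500/1001 ≈ 184100.400 → 184100.
At 24 labels/s: frame 184100 → 02:07:50:20.

02:07:50:20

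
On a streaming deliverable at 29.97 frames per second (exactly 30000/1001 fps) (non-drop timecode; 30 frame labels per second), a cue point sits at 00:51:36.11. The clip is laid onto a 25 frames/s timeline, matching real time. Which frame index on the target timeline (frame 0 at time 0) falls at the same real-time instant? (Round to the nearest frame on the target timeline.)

Source frame index: (0×3600 + 51×60 + 36) × 30 + 11 = 92891.
Real time: 92891 / (30000/1001) = 92983891/30000 s.
Target frame: (92983891/30000) × (25) = 92983891/1200 ≈ 77486.576 → 77487.

frame 77487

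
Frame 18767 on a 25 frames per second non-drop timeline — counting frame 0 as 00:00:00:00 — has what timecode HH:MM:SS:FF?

18767 ÷ 25 = 750 full seconds, remainder 17 frames.
750 s = 0 h 12 min 30 s.
Timecode: 00:12:30:17.

00:12:30:17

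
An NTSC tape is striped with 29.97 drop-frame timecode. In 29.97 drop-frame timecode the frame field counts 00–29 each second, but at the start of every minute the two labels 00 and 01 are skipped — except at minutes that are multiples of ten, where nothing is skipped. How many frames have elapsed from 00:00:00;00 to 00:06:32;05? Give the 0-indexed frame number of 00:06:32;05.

11753

As if non-drop at 30 labels/s: (0 × 3600 + 6 × 60 + 32) × 30 + 5 = 11765.
Minute boundaries passed: 6; those not divisible by 10: 6 − 0 = 6; dropped labels = 2 × 6 = 12.
Actual frame index = 11765 − 12 = 11753.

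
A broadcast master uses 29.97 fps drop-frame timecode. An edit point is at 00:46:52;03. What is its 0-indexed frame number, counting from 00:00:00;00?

84279

Complete 10-minute blocks: 4, each 17982 frames → 71928.
Remaining 6 whole minutes in the current block: 1800 + 5 × 1798 = 10790 frames.
Within the current minute: 52 × 30 + 3 − 2 = 1561 (labels ;00/;01 skipped at this minute). Total = 71928 + 10790 + 1561 = 84279.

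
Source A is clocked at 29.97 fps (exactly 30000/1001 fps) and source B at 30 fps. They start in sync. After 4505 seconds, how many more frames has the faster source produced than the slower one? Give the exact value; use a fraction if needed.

135150/1001 frames

A emits 30000/1001 × 4505 = 135150000/1001 frames; B emits 30 × 4505 = 135150.
Difference = 135150/1001 frames (≈ 135.0150); B is ahead of A.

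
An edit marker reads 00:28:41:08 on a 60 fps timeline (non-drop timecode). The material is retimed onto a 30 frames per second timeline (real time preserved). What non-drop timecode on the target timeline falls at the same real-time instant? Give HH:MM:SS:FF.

Source frame index: (0×3600 + 28×60 + 41) × 60 + 8 = 103268.
Real time: 103268 / (60) = 25817/15 s.
Target frame: (25817/15) × (30) = 51634.
At 30 labels/s: frame 51634 → 00:28:41:04.

00:28:41:04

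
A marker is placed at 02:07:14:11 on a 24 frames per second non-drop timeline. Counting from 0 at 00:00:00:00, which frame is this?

Total seconds to the label: (2 × 3600 + 7 × 60 + 14) = 7634.
Frame index = 7634 × 24 + 11 = 183227.

183227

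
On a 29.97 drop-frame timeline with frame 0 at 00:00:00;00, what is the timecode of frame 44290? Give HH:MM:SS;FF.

00:24:37;24

Ten DF minutes hold 17982 frames, so frame 44290 lies in block 2 (frames 35964–53945) with 8326 frames into that block.
The block's first minute is 1800 frames and the rest 1798 each; 8326 frames reaches minute 4, so 2 × 18 + 4 × 2 = 44 labels have been skipped so far.
Adding those back, label number 44290 + 44 = 44334 at 30 labels/s is 1477 s + 24 f = 0 h 24 min 37 s frame 24, i.e. 00:24:37;24.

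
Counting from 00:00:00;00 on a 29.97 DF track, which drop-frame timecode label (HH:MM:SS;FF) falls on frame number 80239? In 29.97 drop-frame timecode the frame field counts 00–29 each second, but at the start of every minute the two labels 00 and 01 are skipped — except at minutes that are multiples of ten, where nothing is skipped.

00:44:37;09

Each 10-minute DF block holds 10 × 60 × 30 − 9 × 2 = 17982 frames. 80239 ÷ 17982 → 4 full blocks, remainder 8311.
Within the partial block the first minute is 1800 frames and each further minute 1798, so 4 further minute boundaries passed. Total skipped labels = 18 × 4 + 2 × 4 = 80.
Non-drop label index = 80239 + 80 = 80319; at 30 labels/s that is 00:44:37:09, i.e. DF 00:44:37;09.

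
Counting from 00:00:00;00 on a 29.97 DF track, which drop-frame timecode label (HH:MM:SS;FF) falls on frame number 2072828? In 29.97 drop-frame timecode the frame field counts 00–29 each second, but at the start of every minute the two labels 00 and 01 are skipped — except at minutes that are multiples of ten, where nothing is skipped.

Ten DF minutes hold 17982 frames, so frame 2072828 lies in block 115 (frames 2067930–2085911) with 4898 frames into that block.
The block's first minute is 1800 frames and the rest 1798 each; 4898 frames reaches minute 2, so 115 × 18 + 2 × 2 = 2074 labels have been skipped so far.
Adding those back, label number 2072828 + 2074 = 2074902 at 30 labels/s is 69163 s + 12 f = 19 h 12 min 43 s frame 12, i.e. 19:12:43;12.

19:12:43;12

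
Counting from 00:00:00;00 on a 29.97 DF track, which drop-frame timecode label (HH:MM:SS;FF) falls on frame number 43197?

00:24:01;11

Ten DF minutes hold 17982 frames, so frame 43197 lies in block 2 (frames 35964–53945) with 7233 frames into that block.
The block's first minute is 1800 frames and the rest 1798 each; 7233 frames reaches minute 4, so 2 × 18 + 4 × 2 = 44 labels have been skipped so far.
Adding those back, label number 43197 + 44 = 43241 at 30 labels/s is 1441 s + 11 f = 0 h 24 min 1 s frame 11, i.e. 00:24:01;11.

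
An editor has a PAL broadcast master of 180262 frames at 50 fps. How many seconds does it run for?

3605.24 seconds

Running time = 180262 / (50) = 3605.24 s.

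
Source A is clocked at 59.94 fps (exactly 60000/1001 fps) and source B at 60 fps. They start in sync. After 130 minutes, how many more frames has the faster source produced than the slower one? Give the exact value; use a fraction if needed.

36000/77 frames

130 min = 7800 s.
A emits 60000/1001 × 7800 = 36000000/77 frames; B emits 60 × 7800 = 468000.
Difference = 36000/77 frames (≈ 467.5325); B is ahead of A.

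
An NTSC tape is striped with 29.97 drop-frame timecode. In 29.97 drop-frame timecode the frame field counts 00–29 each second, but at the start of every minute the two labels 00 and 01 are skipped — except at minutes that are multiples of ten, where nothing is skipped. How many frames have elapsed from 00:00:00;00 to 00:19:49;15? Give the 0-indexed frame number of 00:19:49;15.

As if non-drop at 30 labels/s: (0 × 3600 + 19 × 60 + 49) × 30 + 15 = 35685.
Minute boundaries passed: 19; those not divisible by 10: 19 − 1 = 18; dropped labels = 2 × 18 = 36.
Actual frame index = 35685 − 36 = 35649.

35649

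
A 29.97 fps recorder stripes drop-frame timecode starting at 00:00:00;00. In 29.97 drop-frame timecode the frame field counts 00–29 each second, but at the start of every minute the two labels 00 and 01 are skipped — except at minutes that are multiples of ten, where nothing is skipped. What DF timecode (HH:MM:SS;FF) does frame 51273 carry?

00:28:30;25

Each 10-minute DF block holds 10 × 60 × 30 − 9 × 2 = 17982 frames. 51273 ÷ 17982 → 2 full blocks, remainder 15309.
Within the partial block the first minute is 1800 frames and each further minute 1798, so 8 further minute boundaries passed. Total skipped labels = 18 × 2 + 2 × 8 = 52.
Non-drop label index = 51273 + 52 = 51325; at 30 labels/s that is 00:28:30:25, i.e. DF 00:28:30;25.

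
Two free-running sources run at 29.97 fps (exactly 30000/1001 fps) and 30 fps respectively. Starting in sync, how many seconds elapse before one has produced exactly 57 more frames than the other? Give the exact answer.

The gap grows by |30 − 30000/1001| = 30/1001 frames per second.
Time for a 57-frame gap: 57 ÷ (30/1001) = 1901.9 s.

1901.9 seconds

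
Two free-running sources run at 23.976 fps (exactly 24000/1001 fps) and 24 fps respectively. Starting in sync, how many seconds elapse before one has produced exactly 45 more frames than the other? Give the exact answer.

1876.875 seconds

The gap grows by |24 − 24000/1001| = 24/1001 frames per second.
Time for a 45-frame gap: 45 ÷ (24/1001) = 1876.875 s.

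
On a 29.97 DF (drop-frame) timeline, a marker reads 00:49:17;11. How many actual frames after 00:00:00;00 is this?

88631

Complete 10-minute blocks: 4, each 17982 frames → 71928.
Remaining 9 whole minutes in the current block: 1800 + 8 × 1798 = 16184 frames.
Within the current minute: 17 × 30 + 11 − 2 = 519 (labels ;00/;01 skipped at this minute). Total = 71928 + 16184 + 519 = 88631.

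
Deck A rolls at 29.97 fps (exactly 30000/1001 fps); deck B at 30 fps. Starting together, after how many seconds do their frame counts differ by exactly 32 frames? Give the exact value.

16016/15 seconds

The gap grows by |30 − 30000/1001| = 30/1001 frames per second.
Time for a 32-frame gap: 32 ÷ (30/1001) = 16016/15 s.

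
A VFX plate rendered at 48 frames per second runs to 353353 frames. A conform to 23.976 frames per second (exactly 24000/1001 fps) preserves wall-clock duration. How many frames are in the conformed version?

176500 frames

Target frames = source frames × (target rate / source rate) = 353353 × (24000/1001)/(48) = 353353 × 500/1001 = 176500.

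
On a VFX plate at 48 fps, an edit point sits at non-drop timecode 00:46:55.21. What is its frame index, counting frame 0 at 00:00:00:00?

frame 135141

Total seconds to the label: (0 × 3600 + 46 × 60 + 55) = 2815.
Frame index = 2815 × 48 + 21 = 135141.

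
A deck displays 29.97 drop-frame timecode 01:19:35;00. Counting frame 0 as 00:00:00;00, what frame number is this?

Complete 10-minute blocks: 7, each 17982 frames → 125874.
Remaining 9 whole minutes in the current block: 1800 + 8 × 1798 = 16184 frames.
Within the current minute: 35 × 30 + 0 − 2 = 1048 (labels ;00/;01 skipped at this minute). Total = 125874 + 16184 + 1048 = 143106.

143106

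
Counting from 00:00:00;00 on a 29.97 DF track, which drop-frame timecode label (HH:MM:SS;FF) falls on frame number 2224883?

20:37:17;01

Each 10-minute DF block holds 10 × 60 × 30 − 9 × 2 = 17982 frames. 2224883 ÷ 17982 → 123 full blocks, remainder 13097.
Within the partial block the first minute is 1800 frames and each further minute 1798, so 7 further minute boundaries passed. Total skipped labels = 18 × 123 + 2 × 7 = 2228.
Non-drop label index = 2224883 + 2228 = 2227111; at 30 labels/s that is 20:37:17:01, i.e. DF 20:37:17;01.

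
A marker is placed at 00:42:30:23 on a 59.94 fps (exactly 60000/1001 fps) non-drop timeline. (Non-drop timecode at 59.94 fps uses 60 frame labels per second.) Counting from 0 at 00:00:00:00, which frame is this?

frame 153023

Total seconds to the label: (0 × 3600 + 42 × 60 + 30) = 2550.
Frame index = 2550 × 60 + 23 = 153023.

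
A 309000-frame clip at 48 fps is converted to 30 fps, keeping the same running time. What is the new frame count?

193125 frames

Target frames = source frames × (target rate / source rate) = 309000 × (30)/(48) = 309000 × 5/8 = 193125.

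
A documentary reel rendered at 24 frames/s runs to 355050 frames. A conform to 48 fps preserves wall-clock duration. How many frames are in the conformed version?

710100 frames

Target frames = source frames × (target rate / source rate) = 355050 × (48)/(24) = 355050 × 2 = 710100.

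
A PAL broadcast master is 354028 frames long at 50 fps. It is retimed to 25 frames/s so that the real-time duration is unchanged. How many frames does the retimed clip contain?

Target frames = source frames × (target rate / source rate) = 354028 × (25)/(50) = 354028 × 1/2 = 177014.

177014 frames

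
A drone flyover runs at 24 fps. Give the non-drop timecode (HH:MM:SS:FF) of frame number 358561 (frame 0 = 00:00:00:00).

358561 ÷ 24 = 14940 full seconds, remainder 1 frame.
14940 s = 4 h 9 min 0 s.
Timecode: 04:09:00:01.

04:09:00:01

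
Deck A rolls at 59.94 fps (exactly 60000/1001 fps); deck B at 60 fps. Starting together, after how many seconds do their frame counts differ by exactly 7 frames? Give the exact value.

7007/60 seconds

The gap grows by |60 − 60000/1001| = 60/1001 frames per second.
Time for a 7-frame gap: 7 ÷ (60/1001) = 7007/60 s.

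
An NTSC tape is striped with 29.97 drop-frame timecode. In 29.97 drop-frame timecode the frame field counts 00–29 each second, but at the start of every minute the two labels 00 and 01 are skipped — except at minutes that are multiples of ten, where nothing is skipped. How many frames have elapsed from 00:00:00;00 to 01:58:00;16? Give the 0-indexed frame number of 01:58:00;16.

212202

Complete 10-minute blocks: 11, each 17982 frames → 197802.
Remaining 8 whole minutes in the current block: 1800 + 7 × 1798 = 14386 frames.
Within the current minute: 0 × 30 + 16 − 2 = 14 (labels ;00/;01 skipped at this minute). Total = 197802 + 14386 + 14 = 212202.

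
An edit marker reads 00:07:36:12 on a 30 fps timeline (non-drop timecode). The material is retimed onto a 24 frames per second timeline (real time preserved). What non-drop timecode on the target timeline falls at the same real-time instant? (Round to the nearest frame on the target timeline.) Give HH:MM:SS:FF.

00:07:36:10

Source frame index: (0×3600 + 7×60 + 36) × 30 + 12 = 13692.
Real time: 13692 / (30) = 2282/5 s.
Target frame: (2282/5) × (24) = 54768/5 ≈ 10953.600 → 10954.
At 24 labels/s: frame 10954 → 00:07:36:10.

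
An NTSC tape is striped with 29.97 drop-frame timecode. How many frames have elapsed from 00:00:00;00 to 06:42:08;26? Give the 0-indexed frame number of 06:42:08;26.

723142

Complete 10-minute blocks: 40, each 17982 frames → 719280.
Remaining 2 whole minutes in the current block: 1800 + 1 × 1798 = 3598 frames.
Within the current minute: 8 × 30 + 26 − 2 = 264 (labels ;00/;01 skipped at this minute). Total = 719280 + 3598 + 264 = 723142.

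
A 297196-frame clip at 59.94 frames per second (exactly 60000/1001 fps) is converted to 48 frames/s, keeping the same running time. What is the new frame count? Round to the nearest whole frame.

Frames at target rate = 297196 × (48) / (60000/1001) = 148746598/625 ≈ 237994.557.
Nearest whole frame: 237995.

237995 frames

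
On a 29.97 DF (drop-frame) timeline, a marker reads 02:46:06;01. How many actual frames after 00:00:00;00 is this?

298681

As if non-drop at 30 labels/s: (2 × 3600 + 46 × 60 + 6) × 30 + 1 = 298981.
Minute boundaries passed: 166; those not divisible by 10: 166 − 16 = 150; dropped labels = 2 × 150 = 300.
Actual frame index = 298981 − 300 = 298681.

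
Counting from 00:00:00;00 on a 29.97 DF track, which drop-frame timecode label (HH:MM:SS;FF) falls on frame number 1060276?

Each 10-minute DF block holds 10 × 60 × 30 − 9 × 2 = 17982 frames. 1060276 ÷ 17982 → 58 full blocks, remainder 17320.
Within the partial block the first minute is 1800 frames and each further minute 1798, so 9 further minute boundaries passed. Total skipped labels = 18 × 58 + 2 × 9 = 1062.
Non-drop label index = 1060276 + 1062 = 1061338; at 30 labels/s that is 09:49:37:28, i.e. DF 09:49:37;28.

09:49:37;28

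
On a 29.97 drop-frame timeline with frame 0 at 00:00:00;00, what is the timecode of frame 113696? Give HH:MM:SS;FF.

01:03:13;20

Each 10-minute DF block holds 10 × 60 × 30 − 9 × 2 = 17982 frames. 113696 ÷ 17982 → 6 full blocks, remainder 5804.
Within the partial block the first minute is 1800 frames and each further minute 1798, so 3 further minute boundaries passed. Total skipped labels = 18 × 6 + 2 × 3 = 114.
Non-drop label index = 113696 + 114 = 113810; at 30 labels/s that is 01:03:13:20, i.e. DF 01:03:13;20.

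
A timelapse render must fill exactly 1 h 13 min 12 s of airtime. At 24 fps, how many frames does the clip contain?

1 h 13 min 12 s = 4392 s.
Frames = 4392 × 24 = 105408.

105408 frames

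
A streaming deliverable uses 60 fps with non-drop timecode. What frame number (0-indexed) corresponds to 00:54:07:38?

Total seconds to the label: (0 × 3600 + 54 × 60 + 7) = 3247.
Frame index = 3247 × 60 + 38 = 194858.

frame 194858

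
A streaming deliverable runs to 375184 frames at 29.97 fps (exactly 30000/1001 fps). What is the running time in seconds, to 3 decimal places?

12518.639 seconds

Running time = 375184 × 1001/30000 = 23472449/1875 s ≈ 12518.639 s.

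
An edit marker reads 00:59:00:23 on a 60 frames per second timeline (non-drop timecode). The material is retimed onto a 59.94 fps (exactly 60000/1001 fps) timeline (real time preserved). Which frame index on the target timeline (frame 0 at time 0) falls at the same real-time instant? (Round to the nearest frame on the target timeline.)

Source frame index: (0×3600 + 59×60 + 0) × 60 + 23 = 212423.
Real time: 212423 / (60) = 212423/60 s.
Target frame: (212423/60) × (60000/1001) = 212423000/1001 ≈ 212210.789 → 212211.

frame 212211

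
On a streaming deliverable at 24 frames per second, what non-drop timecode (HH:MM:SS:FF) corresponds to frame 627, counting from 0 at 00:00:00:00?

627 ÷ 24 = 26 full seconds, remainder 3 frames.
26 s = 0 h 0 min 26 s.
Timecode: 00:00:26:03.

00:00:26:03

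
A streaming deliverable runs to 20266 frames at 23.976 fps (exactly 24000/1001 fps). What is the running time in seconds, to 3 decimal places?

Running time = 20266 × 1001/24000 = 10143133/12000 s ≈ 845.261 s.

845.261 seconds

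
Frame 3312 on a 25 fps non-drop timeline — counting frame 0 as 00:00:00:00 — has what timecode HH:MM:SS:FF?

00:02:12:12

3312 ÷ 25 = 132 full seconds, remainder 12 frames.
132 s = 0 h 2 min 12 s.
Timecode: 00:02:12:12.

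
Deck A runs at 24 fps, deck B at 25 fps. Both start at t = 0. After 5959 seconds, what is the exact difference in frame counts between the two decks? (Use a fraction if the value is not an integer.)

5959 frames

A emits 24 × 5959 = 143016 frames; B emits 25 × 5959 = 148975.
Difference = 5959 frames; B is ahead of A.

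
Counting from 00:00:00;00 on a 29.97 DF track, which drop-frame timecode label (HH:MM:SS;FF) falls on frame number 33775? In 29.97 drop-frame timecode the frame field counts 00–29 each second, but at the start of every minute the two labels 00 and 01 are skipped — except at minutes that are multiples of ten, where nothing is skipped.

00:18:46;29

Ten DF minutes hold 17982 frames, so frame 33775 lies in block 1 (frames 17982–35963) with 15793 frames into that block.
The block's first minute is 1800 frames and the rest 1798 each; 15793 frames reaches minute 8, so 1 × 18 + 8 × 2 = 34 labels have been skipped so far.
Adding those back, label number 33775 + 34 = 33809 at 30 labels/s is 1126 s + 29 f = 0 h 18 min 46 s frame 29, i.e. 00:18:46;29.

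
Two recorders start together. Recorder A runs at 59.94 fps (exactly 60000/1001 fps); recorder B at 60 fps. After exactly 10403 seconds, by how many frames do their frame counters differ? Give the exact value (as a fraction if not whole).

A emits 60000/1001 × 10403 = 624180000/1001 frames; B emits 60 × 10403 = 624180.
Difference = 624180/1001 frames (≈ 623.5564); B is ahead of A.

624180/1001 frames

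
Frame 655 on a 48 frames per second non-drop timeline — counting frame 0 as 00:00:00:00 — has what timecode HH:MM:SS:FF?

00:00:13:31

655 ÷ 48 = 13 full seconds, remainder 31 frames.
13 s = 0 h 0 min 13 s.
Timecode: 00:00:13:31.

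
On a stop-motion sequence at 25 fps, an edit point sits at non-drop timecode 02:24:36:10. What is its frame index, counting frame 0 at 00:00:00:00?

frame 216910

Total seconds to the label: (2 × 3600 + 24 × 60 + 36) = 8676.
Frame index = 8676 × 25 + 10 = 216910.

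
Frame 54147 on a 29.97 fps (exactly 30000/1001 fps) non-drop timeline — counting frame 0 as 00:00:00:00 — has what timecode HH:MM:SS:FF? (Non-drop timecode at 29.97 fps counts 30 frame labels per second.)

54147 ÷ 30 = 1804 full seconds, remainder 27 frames.
1804 s = 0 h 30 min 4 s.
Timecode: 00:30:04:27.

00:30:04:27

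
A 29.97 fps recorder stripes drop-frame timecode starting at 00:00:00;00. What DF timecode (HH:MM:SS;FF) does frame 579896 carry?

Ten DF minutes hold 17982 frames, so frame 579896 lies in block 32 (frames 575424–593405) with 4472 frames into that block.
The block's first minute is 1800 frames and the rest 1798 each; 4472 frames reaches minute 2, so 32 × 18 + 2 × 2 = 580 labels have been skipped so far.
Adding those back, label number 579896 + 580 = 580476 at 30 labels/s is 19349 s + 6 f = 5 h 22 min 29 s frame 6, i.e. 05:22:29;06.

05:22:29;06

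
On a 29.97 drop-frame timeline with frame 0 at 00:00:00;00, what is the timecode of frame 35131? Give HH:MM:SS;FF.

Each 10-minute DF block holds 10 × 60 × 30 − 9 × 2 = 17982 frames. 35131 ÷ 17982 → 1 full block, remainder 17149.
Within the partial block the first minute is 1800 frames and each further minute 1798, so 9 further minute boundaries passed. Total skipped labels = 18 × 1 + 2 × 9 = 36.
Non-drop label index = 35131 + 36 = 35167; at 30 labels/s that is 00:19:32:07, i.e. DF 00:19:32;07.

00:19:32;07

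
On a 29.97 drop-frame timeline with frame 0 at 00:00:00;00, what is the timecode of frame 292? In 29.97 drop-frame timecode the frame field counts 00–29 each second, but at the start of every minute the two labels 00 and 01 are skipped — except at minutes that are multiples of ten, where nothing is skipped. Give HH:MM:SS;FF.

Each 10-minute DF block holds 10 × 60 × 30 − 9 × 2 = 17982 frames. 292 ÷ 17982 → 0 full blocks, remainder 292.
Within the partial block the first minute is 1800 frames and each further minute 1798, so 0 further minute boundaries passed. Total skipped labels = 18 × 0 + 2 × 0 = 0.
Non-drop label index = 292 + 0 = 292; at 30 labels/s that is 00:00:09:22, i.e. DF 00:00:09;22.

00:00:09;22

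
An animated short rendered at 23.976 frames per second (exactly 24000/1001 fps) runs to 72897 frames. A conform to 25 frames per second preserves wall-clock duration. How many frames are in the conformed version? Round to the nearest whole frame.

Frames at target rate = 72897 × (25) / (24000/1001) = 24323299/320 ≈ 76010.309.
Nearest whole frame: 76010.

76010 frames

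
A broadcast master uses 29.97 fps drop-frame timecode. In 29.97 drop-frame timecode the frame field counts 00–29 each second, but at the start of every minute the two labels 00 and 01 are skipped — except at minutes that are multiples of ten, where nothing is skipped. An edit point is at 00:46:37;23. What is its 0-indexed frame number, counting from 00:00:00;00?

As if non-drop at 30 labels/s: (0 × 3600 + 46 × 60 + 37) × 30 + 23 = 83933.
Minute boundaries passed: 46; those not divisible by 10: 46 − 4 = 42; dropped labels = 2 × 42 = 84.
Actual frame index = 83933 − 84 = 83849.

83849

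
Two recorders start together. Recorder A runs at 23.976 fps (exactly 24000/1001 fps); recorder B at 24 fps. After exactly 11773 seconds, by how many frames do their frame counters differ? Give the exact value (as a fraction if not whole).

A emits 24000/1001 × 11773 = 282552000/1001 frames; B emits 24 × 11773 = 282552.
Difference = 282552/1001 frames (≈ 282.2697); B is ahead of A.

282552/1001 frames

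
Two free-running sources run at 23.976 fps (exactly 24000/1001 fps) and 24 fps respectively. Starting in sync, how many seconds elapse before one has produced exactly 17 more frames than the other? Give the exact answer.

The gap grows by |24 − 24000/1001| = 24/1001 frames per second.
Time for a 17-frame gap: 17 ÷ (24/1001) = 17017/24 s.

17017/24 seconds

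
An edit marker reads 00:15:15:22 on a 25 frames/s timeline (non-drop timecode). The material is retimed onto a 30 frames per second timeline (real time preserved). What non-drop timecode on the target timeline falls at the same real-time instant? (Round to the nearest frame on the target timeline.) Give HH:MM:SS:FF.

00:15:15:26

Source frame index: (0×3600 + 15×60 + 15) × 25 + 22 = 22897.
Real time: 22897 / (25) = 22897/25 s.
Target frame: (22897/25) × (30) = 137382/5 ≈ 27476.400 → 27476.
At 30 labels/s: frame 27476 → 00:15:15:26.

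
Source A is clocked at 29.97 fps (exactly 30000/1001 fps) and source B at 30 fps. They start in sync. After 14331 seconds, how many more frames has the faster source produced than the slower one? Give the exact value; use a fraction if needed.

A emits 30000/1001 × 14331 = 429930000/1001 frames; B emits 30 × 14331 = 429930.
Difference = 429930/1001 frames (≈ 429.5005); B is ahead of A.

429930/1001 frames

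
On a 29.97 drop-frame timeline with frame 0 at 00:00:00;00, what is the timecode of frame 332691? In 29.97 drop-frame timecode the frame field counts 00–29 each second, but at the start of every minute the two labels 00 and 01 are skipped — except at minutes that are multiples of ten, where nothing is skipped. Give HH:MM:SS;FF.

Each 10-minute DF block holds 10 × 60 × 30 − 9 × 2 = 17982 frames. 332691 ÷ 17982 → 18 full blocks, remainder 9015.
Within the partial block the first minute is 1800 frames and each further minute 1798, so 5 further minute boundaries passed. Total skipped labels = 18 × 18 + 2 × 5 = 334.
Non-drop label index = 332691 + 334 = 333025; at 30 labels/s that is 03:05:00:25, i.e. DF 03:05:00;25.

03:05:00;25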